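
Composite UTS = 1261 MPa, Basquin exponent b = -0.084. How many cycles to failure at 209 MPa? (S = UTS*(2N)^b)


N = 0.5 * (S/UTS)^(1/b) = 0.5 * (209/1261)^(1/-0.084) = 9.8052e+08 cycles

9.8052e+08 cycles


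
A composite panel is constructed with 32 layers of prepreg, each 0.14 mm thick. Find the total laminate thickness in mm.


h = n * t_ply = 32 * 0.14 = 4.48 mm

4.48 mm


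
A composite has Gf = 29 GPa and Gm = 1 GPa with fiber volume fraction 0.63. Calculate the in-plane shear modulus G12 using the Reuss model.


1/G12 = Vf/Gf + (1-Vf)/Gm = 0.63/29 + 0.37/1
G12 = 2.55 GPa

2.55 GPa


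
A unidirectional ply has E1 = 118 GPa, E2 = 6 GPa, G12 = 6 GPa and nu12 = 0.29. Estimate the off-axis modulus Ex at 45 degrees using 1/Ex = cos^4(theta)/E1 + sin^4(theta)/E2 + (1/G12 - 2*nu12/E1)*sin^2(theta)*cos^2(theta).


cos^4(45) = 0.25, sin^4(45) = 0.25, sin^2(45)*cos^2(45) = 0.25
1/G12 - 2*nu12/E1 = 1/6 - 2*0.29/118 = 0.161751 GPa^-1
1/Ex = 0.25/118 + 0.25/6 + 0.161751*0.25 = 0.0842232 GPa^-1
Ex = 11.87 GPa

11.87 GPa


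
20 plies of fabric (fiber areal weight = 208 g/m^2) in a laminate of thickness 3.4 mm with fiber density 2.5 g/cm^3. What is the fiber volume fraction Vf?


Vf = n * FAW / (rho_f * h * 1000) = 20 * 208 / (2.5 * 3.4 * 1000) = 0.4894

0.4894


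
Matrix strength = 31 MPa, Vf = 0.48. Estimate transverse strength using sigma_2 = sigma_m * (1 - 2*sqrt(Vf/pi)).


factor = 1 - 2*sqrt(0.48/pi) = 0.2182
sigma_2 = 31 * 0.2182 = 6.77 MPa

6.77 MPa


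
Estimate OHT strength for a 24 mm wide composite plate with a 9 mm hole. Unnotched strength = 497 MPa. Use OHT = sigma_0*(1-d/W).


OHT = sigma_0*(1-d/W) = 497*(1-9/24) = 310.6 MPa

310.6 MPa


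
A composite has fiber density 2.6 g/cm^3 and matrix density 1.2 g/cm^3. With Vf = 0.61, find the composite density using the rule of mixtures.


rho_c = rho_f*Vf + rho_m*(1-Vf) = 2.6*0.61 + 1.2*0.39 = 2.054 g/cm^3

2.054 g/cm^3


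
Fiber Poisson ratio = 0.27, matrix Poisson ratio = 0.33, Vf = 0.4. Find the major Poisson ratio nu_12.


nu_12 = nu_f*Vf + nu_m*(1-Vf) = 0.27*0.4 + 0.33*0.6 = 0.306

0.306


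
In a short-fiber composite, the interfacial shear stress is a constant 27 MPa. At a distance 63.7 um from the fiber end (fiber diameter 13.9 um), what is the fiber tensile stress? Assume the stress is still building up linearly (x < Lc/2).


Force balance: sigma_f * (pi*d^2/4) = tau * (pi*d) * x  ->  sigma_f = 4 * tau * x / d
sigma_f = 4 * 27 * 63.7 / 13.9 = 494.9 MPa

494.9 MPa


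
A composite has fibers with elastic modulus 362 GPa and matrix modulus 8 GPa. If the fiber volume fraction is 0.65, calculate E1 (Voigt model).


E1 = Ef*Vf + Em*(1-Vf) = 362*0.65 + 8*0.35 = 238.1 GPa

238.1 GPa


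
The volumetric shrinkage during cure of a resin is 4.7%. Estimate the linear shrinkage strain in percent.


Linear shrinkage ≈ vol_shrink/3 = 4.7/3 = 1.567%

1.567%


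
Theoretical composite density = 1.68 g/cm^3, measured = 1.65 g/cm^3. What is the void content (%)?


Void% = (rho_theo - rho_actual)/rho_theo * 100 = (1.68 - 1.65)/1.68 * 100 = 1.79%

1.79%


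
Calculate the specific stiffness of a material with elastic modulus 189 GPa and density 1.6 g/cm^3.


Specific stiffness = E/rho = 189/1.6 = 118.1 GPa/(g/cm^3)

118.1 GPa/(g/cm^3)


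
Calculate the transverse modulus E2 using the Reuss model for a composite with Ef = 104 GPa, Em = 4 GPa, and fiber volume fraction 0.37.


1/E2 = Vf/Ef + (1-Vf)/Em = 0.37/104 + 0.63/4
E2 = 6.21 GPa

6.21 GPa


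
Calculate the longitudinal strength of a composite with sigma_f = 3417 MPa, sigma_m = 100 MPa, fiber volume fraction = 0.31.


sigma_1 = sigma_f*Vf + sigma_m*(1-Vf) = 3417*0.31 + 100*0.69 = 1128.3 MPa

1128.3 MPa


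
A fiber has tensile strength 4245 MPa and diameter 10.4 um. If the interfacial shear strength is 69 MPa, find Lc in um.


Lc = sigma_f * d / (2 * tau_i) = 4245 * 10.4 / (2 * 69) = 319.9 um

319.9 um


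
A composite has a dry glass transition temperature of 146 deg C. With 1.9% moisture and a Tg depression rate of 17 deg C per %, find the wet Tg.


Tg_wet = Tg_dry - k*moisture = 146 - 17*1.9 = 113.7 deg C

113.7 deg C


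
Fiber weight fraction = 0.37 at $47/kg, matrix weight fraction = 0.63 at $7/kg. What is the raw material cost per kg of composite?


Cost = cost_f*Wf + cost_m*Wm = 47*0.37 + 7*0.63 = $21.8/kg

$21.8/kg


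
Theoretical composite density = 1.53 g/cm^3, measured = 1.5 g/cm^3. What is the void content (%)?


Void% = (rho_theo - rho_actual)/rho_theo * 100 = (1.53 - 1.5)/1.53 * 100 = 1.96%

1.96%


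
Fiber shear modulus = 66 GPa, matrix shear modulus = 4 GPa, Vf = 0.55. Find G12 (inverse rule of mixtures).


1/G12 = Vf/Gf + (1-Vf)/Gm = 0.55/66 + 0.45/4
G12 = 8.28 GPa

8.28 GPa


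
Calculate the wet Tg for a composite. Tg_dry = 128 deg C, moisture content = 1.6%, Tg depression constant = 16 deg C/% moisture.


Tg_wet = Tg_dry - k*moisture = 128 - 16*1.6 = 102.4 deg C

102.4 deg C


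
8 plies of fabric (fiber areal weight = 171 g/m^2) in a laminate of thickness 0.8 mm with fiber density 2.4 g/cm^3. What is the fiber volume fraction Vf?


Vf = n * FAW / (rho_f * h * 1000) = 8 * 171 / (2.4 * 0.8 * 1000) = 0.7125

0.7125


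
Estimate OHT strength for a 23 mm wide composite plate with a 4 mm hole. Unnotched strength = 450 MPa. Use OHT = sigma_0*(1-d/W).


OHT = sigma_0*(1-d/W) = 450*(1-4/23) = 371.7 MPa

371.7 MPa


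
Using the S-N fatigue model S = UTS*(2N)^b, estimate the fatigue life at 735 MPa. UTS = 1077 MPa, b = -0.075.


N = 0.5 * (S/UTS)^(1/b) = 0.5 * (735/1077)^(1/-0.075) = 81.5358 cycles

81.5358 cycles


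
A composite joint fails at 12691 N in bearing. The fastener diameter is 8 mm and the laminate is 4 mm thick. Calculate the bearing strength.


sigma_br = F/(d*h) = 12691/(8*4) = 396.6 MPa

396.6 MPa


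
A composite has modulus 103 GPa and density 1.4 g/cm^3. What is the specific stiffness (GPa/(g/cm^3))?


Specific stiffness = E/rho = 103/1.4 = 73.6 GPa/(g/cm^3)

73.6 GPa/(g/cm^3)


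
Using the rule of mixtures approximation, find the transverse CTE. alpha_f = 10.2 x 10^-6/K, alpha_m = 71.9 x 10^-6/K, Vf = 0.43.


alpha_2 = alpha_f*Vf + alpha_m*(1-Vf) = 10.2*0.43 + 71.9*0.57 = 45.4 x 10^-6/K

45.4 x 10^-6/K


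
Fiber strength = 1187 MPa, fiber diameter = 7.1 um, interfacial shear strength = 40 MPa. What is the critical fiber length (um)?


Lc = sigma_f * d / (2 * tau_i) = 1187 * 7.1 / (2 * 40) = 105.3 um

105.3 um


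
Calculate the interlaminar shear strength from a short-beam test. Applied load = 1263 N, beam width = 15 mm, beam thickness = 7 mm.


ILSS = 3F/(4bh) = 3*1263/(4*15*7) = 9.02 MPa

9.02 MPa


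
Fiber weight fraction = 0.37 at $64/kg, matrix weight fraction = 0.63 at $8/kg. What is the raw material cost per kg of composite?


Cost = cost_f*Wf + cost_m*Wm = 64*0.37 + 8*0.63 = $28.72/kg

$28.72/kg


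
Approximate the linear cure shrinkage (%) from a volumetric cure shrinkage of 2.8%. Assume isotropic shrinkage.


Linear shrinkage ≈ vol_shrink/3 = 2.8/3 = 0.933%

0.933%


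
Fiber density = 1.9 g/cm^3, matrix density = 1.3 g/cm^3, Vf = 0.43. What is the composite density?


rho_c = rho_f*Vf + rho_m*(1-Vf) = 1.9*0.43 + 1.3*0.57 = 1.558 g/cm^3

1.558 g/cm^3


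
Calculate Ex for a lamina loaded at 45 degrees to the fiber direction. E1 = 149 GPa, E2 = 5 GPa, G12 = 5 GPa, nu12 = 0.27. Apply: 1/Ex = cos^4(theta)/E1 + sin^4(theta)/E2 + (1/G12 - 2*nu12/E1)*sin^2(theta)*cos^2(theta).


cos^4(45) = 0.25, sin^4(45) = 0.25, sin^2(45)*cos^2(45) = 0.25
1/G12 - 2*nu12/E1 = 1/5 - 2*0.27/149 = 0.196376 GPa^-1
1/Ex = 0.25/149 + 0.25/5 + 0.196376*0.25 = 0.1007718 GPa^-1
Ex = 9.92 GPa

9.92 GPa


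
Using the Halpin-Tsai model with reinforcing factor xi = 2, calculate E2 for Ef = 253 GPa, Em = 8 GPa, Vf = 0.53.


eta = (Ef/Em - 1)/(Ef/Em + xi) = (31.625 - 1)/(31.625 + 2) = 0.9108
E2 = Em*(1+xi*eta*Vf)/(1-eta*Vf) = 30.4 GPa

30.4 GPa


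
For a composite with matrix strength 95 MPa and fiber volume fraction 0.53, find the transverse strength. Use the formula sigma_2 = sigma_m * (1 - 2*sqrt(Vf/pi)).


factor = 1 - 2*sqrt(0.53/pi) = 0.1785
sigma_2 = 95 * 0.1785 = 16.96 MPa

16.96 MPa


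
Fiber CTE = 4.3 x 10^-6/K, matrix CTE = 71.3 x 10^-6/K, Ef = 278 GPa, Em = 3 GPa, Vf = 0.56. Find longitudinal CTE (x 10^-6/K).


E1 = Ef*Vf + Em*(1-Vf) = 157.0
alpha_1 = (alpha_f*Ef*Vf + alpha_m*Em*(1-Vf))/E1 = 4.86 x 10^-6/K

4.86 x 10^-6/K


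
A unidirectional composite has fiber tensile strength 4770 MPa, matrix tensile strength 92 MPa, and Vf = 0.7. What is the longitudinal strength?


sigma_1 = sigma_f*Vf + sigma_m*(1-Vf) = 4770*0.7 + 92*0.3 = 3366.6 MPa

3366.6 MPa


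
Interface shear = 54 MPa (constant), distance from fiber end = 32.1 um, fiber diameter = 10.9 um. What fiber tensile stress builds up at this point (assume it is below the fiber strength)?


Force balance: sigma_f * (pi*d^2/4) = tau * (pi*d) * x  ->  sigma_f = 4 * tau * x / d
sigma_f = 4 * 54 * 32.1 / 10.9 = 636.1 MPa

636.1 MPa


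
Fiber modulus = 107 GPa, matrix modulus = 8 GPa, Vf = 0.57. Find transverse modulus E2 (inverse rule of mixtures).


1/E2 = Vf/Ef + (1-Vf)/Em = 0.57/107 + 0.43/8
E2 = 16.93 GPa

16.93 GPa


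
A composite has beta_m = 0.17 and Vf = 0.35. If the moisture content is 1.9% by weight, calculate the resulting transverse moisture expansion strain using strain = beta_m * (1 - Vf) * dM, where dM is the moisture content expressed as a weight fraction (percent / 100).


dM = 1.9/100 = 0.019
strain = beta_m * (1-Vf) * dM = 0.17 * 0.65 * 0.019 = 0.0020995

0.0020995


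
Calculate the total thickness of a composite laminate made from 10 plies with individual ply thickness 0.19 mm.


h = n * t_ply = 10 * 0.19 = 1.9 mm

1.9 mm


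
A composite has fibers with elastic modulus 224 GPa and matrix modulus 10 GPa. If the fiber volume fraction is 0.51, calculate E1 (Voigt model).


E1 = Ef*Vf + Em*(1-Vf) = 224*0.51 + 10*0.49 = 119.14 GPa

119.14 GPa


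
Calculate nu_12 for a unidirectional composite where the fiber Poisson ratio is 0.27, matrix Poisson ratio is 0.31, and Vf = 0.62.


nu_12 = nu_f*Vf + nu_m*(1-Vf) = 0.27*0.62 + 0.31*0.38 = 0.2852

0.2852


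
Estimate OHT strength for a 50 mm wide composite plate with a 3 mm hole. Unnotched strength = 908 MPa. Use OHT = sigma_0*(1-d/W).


OHT = sigma_0*(1-d/W) = 908*(1-3/50) = 853.5 MPa

853.5 MPa


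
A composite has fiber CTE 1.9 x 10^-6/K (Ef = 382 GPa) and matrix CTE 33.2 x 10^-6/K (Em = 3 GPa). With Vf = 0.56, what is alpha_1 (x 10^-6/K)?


E1 = Ef*Vf + Em*(1-Vf) = 215.24
alpha_1 = (alpha_f*Ef*Vf + alpha_m*Em*(1-Vf))/E1 = 2.09 x 10^-6/K

2.09 x 10^-6/K


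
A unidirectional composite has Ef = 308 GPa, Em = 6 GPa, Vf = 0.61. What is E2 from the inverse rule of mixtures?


1/E2 = Vf/Ef + (1-Vf)/Em = 0.61/308 + 0.39/6
E2 = 14.93 GPa

14.93 GPa


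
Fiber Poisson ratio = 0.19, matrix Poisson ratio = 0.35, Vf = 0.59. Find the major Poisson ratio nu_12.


nu_12 = nu_f*Vf + nu_m*(1-Vf) = 0.19*0.59 + 0.35*0.41 = 0.2556

0.2556


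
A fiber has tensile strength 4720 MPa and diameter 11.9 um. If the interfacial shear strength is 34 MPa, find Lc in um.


Lc = sigma_f * d / (2 * tau_i) = 4720 * 11.9 / (2 * 34) = 826.0 um

826.0 um


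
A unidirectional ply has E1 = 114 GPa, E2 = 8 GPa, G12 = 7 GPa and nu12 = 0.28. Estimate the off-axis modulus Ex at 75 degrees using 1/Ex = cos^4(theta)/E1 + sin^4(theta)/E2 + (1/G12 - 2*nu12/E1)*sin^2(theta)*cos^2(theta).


cos^4(75) = 0.004487, sin^4(75) = 0.870513, sin^2(75)*cos^2(75) = 0.0625
1/G12 - 2*nu12/E1 = 1/7 - 2*0.28/114 = 0.137945 GPa^-1
1/Ex = 0.004487/114 + 0.870513/8 + 0.137945*0.0625 = 0.117475 GPa^-1
Ex = 8.51 GPa

8.51 GPa


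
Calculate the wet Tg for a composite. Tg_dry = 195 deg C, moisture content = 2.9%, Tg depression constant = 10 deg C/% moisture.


Tg_wet = Tg_dry - k*moisture = 195 - 10*2.9 = 166.0 deg C

166.0 deg C


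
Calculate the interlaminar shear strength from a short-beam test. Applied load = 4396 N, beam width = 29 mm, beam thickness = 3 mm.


ILSS = 3F/(4bh) = 3*4396/(4*29*3) = 37.9 MPa

37.9 MPa


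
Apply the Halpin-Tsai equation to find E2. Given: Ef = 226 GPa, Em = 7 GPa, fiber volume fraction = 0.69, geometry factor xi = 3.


eta = (Ef/Em - 1)/(Ef/Em + xi) = (32.2857 - 1)/(32.2857 + 3) = 0.8866
E2 = Em*(1+xi*eta*Vf)/(1-eta*Vf) = 51.12 GPa

51.12 GPa


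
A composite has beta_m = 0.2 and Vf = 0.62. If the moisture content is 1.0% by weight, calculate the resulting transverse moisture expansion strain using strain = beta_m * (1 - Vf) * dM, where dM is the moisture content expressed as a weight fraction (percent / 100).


dM = 1.0/100 = 0.01
strain = beta_m * (1-Vf) * dM = 0.2 * 0.38 * 0.01 = 0.00076

0.00076


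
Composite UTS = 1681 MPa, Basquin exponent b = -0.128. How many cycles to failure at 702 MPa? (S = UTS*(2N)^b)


N = 0.5 * (S/UTS)^(1/b) = 0.5 * (702/1681)^(1/-0.128) = 458.8905 cycles

458.8905 cycles


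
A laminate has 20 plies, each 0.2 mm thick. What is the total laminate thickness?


h = n * t_ply = 20 * 0.2 = 4.0 mm

4.0 mm


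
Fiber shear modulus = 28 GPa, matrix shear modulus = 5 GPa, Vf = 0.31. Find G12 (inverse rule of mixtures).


1/G12 = Vf/Gf + (1-Vf)/Gm = 0.31/28 + 0.69/5
G12 = 6.71 GPa

6.71 GPa


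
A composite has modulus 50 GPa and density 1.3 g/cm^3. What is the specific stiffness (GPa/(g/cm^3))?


Specific stiffness = E/rho = 50/1.3 = 38.5 GPa/(g/cm^3)

38.5 GPa/(g/cm^3)


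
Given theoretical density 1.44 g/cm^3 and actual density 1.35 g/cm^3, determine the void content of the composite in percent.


Void% = (rho_theo - rho_actual)/rho_theo * 100 = (1.44 - 1.35)/1.44 * 100 = 6.25%

6.25%


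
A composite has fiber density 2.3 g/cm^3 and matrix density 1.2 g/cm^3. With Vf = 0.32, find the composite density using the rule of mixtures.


rho_c = rho_f*Vf + rho_m*(1-Vf) = 2.3*0.32 + 1.2*0.68 = 1.552 g/cm^3

1.552 g/cm^3


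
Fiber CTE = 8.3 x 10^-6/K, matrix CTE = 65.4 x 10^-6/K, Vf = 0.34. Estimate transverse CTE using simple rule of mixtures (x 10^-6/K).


alpha_2 = alpha_f*Vf + alpha_m*(1-Vf) = 8.3*0.34 + 65.4*0.66 = 46.0 x 10^-6/K

46.0 x 10^-6/K


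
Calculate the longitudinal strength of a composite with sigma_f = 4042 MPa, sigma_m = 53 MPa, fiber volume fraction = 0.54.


sigma_1 = sigma_f*Vf + sigma_m*(1-Vf) = 4042*0.54 + 53*0.46 = 2207.1 MPa

2207.1 MPa


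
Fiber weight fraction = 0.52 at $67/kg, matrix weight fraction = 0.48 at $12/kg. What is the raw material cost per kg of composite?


Cost = cost_f*Wf + cost_m*Wm = 67*0.52 + 12*0.48 = $40.6/kg

$40.6/kg


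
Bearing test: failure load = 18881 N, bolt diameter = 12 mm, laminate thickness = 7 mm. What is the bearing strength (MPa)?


sigma_br = F/(d*h) = 18881/(12*7) = 224.8 MPa

224.8 MPa


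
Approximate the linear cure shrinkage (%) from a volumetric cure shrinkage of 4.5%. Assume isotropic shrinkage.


Linear shrinkage ≈ vol_shrink/3 = 4.5/3 = 1.5%

1.5%


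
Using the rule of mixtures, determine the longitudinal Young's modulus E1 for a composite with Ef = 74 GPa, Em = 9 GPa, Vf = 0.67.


E1 = Ef*Vf + Em*(1-Vf) = 74*0.67 + 9*0.33 = 52.55 GPa

52.55 GPa


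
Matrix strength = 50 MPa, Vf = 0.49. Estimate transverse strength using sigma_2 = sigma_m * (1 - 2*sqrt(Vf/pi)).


factor = 1 - 2*sqrt(0.49/pi) = 0.2101
sigma_2 = 50 * 0.2101 = 10.51 MPa

10.51 MPa


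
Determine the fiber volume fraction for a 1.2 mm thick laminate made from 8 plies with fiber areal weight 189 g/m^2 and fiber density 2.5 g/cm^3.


Vf = n * FAW / (rho_f * h * 1000) = 8 * 189 / (2.5 * 1.2 * 1000) = 0.504

0.504


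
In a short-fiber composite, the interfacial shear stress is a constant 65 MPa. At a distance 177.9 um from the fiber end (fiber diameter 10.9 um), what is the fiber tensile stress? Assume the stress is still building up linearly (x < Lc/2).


Force balance: sigma_f * (pi*d^2/4) = tau * (pi*d) * x  ->  sigma_f = 4 * tau * x / d
sigma_f = 4 * 65 * 177.9 / 10.9 = 4243.5 MPa

4243.5 MPa


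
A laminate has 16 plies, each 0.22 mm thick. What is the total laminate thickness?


h = n * t_ply = 16 * 0.22 = 3.52 mm

3.52 mm


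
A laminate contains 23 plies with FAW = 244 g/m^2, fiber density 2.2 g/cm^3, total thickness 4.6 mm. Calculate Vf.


Vf = n * FAW / (rho_f * h * 1000) = 23 * 244 / (2.2 * 4.6 * 1000) = 0.5545

0.5545


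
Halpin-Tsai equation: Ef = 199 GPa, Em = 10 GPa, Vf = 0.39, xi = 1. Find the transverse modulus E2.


eta = (Ef/Em - 1)/(Ef/Em + xi) = (19.9 - 1)/(19.9 + 1) = 0.9043
E2 = Em*(1+xi*eta*Vf)/(1-eta*Vf) = 20.9 GPa

20.9 GPa


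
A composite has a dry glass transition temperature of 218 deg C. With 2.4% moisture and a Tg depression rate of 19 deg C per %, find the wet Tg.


Tg_wet = Tg_dry - k*moisture = 218 - 19*2.4 = 172.4 deg C

172.4 deg C


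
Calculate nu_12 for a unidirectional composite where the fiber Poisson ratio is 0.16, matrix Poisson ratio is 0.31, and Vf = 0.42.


nu_12 = nu_f*Vf + nu_m*(1-Vf) = 0.16*0.42 + 0.31*0.58 = 0.247

0.247


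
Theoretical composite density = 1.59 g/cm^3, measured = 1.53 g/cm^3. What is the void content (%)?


Void% = (rho_theo - rho_actual)/rho_theo * 100 = (1.59 - 1.53)/1.59 * 100 = 3.77%

3.77%


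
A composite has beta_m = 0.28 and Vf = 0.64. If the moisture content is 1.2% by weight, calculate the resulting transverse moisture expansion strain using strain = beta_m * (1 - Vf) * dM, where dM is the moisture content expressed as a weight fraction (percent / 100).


dM = 1.2/100 = 0.012
strain = beta_m * (1-Vf) * dM = 0.28 * 0.36 * 0.012 = 0.0012096

0.0012096


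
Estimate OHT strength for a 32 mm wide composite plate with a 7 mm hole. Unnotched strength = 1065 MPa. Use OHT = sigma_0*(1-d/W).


OHT = sigma_0*(1-d/W) = 1065*(1-7/32) = 832.0 MPa

832.0 MPa


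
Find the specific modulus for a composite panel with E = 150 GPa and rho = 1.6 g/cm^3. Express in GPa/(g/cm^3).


Specific stiffness = E/rho = 150/1.6 = 93.8 GPa/(g/cm^3)

93.8 GPa/(g/cm^3)


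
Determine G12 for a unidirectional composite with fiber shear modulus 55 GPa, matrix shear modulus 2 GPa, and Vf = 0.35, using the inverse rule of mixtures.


1/G12 = Vf/Gf + (1-Vf)/Gm = 0.35/55 + 0.65/2
G12 = 3.02 GPa

3.02 GPa


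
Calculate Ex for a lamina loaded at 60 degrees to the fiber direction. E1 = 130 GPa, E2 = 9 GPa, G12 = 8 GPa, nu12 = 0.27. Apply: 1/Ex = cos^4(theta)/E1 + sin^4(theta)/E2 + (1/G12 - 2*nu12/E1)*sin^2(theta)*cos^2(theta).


cos^4(60) = 0.0625, sin^4(60) = 0.5625, sin^2(60)*cos^2(60) = 0.1875
1/G12 - 2*nu12/E1 = 1/8 - 2*0.27/130 = 0.120846 GPa^-1
1/Ex = 0.0625/130 + 0.5625/9 + 0.120846*0.1875 = 0.0856394 GPa^-1
Ex = 11.68 GPa

11.68 GPa


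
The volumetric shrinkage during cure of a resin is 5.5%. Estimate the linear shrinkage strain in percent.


Linear shrinkage ≈ vol_shrink/3 = 5.5/3 = 1.833%

1.833%


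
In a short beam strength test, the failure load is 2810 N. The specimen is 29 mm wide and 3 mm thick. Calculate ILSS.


ILSS = 3F/(4bh) = 3*2810/(4*29*3) = 24.22 MPa

24.22 MPa


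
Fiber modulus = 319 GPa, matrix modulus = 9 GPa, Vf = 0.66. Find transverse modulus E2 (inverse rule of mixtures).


1/E2 = Vf/Ef + (1-Vf)/Em = 0.66/319 + 0.34/9
E2 = 25.1 GPa

25.1 GPa


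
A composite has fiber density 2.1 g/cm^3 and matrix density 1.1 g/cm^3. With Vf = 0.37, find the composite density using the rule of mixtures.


rho_c = rho_f*Vf + rho_m*(1-Vf) = 2.1*0.37 + 1.1*0.63 = 1.47 g/cm^3

1.47 g/cm^3


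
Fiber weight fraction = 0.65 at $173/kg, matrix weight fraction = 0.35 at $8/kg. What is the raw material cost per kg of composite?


Cost = cost_f*Wf + cost_m*Wm = 173*0.65 + 8*0.35 = $115.25/kg

$115.25/kg


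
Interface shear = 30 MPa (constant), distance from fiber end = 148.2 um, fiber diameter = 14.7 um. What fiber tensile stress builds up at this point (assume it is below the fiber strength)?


Force balance: sigma_f * (pi*d^2/4) = tau * (pi*d) * x  ->  sigma_f = 4 * tau * x / d
sigma_f = 4 * 30 * 148.2 / 14.7 = 1209.8 MPa

1209.8 MPa


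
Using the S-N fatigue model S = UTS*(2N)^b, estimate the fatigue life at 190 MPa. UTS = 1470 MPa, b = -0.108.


N = 0.5 * (S/UTS)^(1/b) = 0.5 * (190/1470)^(1/-0.108) = 8.4414e+07 cycles

8.4414e+07 cycles


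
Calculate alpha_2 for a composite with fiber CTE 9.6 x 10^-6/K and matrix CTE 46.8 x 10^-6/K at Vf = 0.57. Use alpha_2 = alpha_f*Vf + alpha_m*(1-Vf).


alpha_2 = alpha_f*Vf + alpha_m*(1-Vf) = 9.6*0.57 + 46.8*0.43 = 25.6 x 10^-6/K

25.6 x 10^-6/K


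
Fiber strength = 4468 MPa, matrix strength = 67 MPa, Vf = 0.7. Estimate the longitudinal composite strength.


sigma_1 = sigma_f*Vf + sigma_m*(1-Vf) = 4468*0.7 + 67*0.3 = 3147.7 MPa

3147.7 MPa


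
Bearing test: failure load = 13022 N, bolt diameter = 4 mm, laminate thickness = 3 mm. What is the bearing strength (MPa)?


sigma_br = F/(d*h) = 13022/(4*3) = 1085.2 MPa

1085.2 MPa


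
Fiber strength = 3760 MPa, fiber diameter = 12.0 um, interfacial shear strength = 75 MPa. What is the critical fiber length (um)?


Lc = sigma_f * d / (2 * tau_i) = 3760 * 12.0 / (2 * 75) = 300.8 um

300.8 um


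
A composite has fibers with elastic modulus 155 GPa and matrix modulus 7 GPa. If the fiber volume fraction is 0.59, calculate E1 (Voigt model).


E1 = Ef*Vf + Em*(1-Vf) = 155*0.59 + 7*0.41 = 94.32 GPa

94.32 GPa


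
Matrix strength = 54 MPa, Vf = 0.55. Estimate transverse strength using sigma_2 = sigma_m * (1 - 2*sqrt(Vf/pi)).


factor = 1 - 2*sqrt(0.55/pi) = 0.1632
sigma_2 = 54 * 0.1632 = 8.81 MPa

8.81 MPa


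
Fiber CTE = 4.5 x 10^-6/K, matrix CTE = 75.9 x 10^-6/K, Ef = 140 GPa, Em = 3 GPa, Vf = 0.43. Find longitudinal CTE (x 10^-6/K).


E1 = Ef*Vf + Em*(1-Vf) = 61.91
alpha_1 = (alpha_f*Ef*Vf + alpha_m*Em*(1-Vf))/E1 = 6.47 x 10^-6/K

6.47 x 10^-6/K


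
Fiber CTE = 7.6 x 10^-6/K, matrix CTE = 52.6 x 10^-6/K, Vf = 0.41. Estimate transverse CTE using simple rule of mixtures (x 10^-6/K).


alpha_2 = alpha_f*Vf + alpha_m*(1-Vf) = 7.6*0.41 + 52.6*0.59 = 34.2 x 10^-6/K

34.2 x 10^-6/K


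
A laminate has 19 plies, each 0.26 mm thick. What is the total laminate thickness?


h = n * t_ply = 19 * 0.26 = 4.94 mm

4.94 mm


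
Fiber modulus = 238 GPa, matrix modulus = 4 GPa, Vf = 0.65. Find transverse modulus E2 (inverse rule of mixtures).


1/E2 = Vf/Ef + (1-Vf)/Em = 0.65/238 + 0.35/4
E2 = 11.08 GPa

11.08 GPa


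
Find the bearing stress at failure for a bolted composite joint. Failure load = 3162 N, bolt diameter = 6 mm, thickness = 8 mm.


sigma_br = F/(d*h) = 3162/(6*8) = 65.9 MPa

65.9 MPa


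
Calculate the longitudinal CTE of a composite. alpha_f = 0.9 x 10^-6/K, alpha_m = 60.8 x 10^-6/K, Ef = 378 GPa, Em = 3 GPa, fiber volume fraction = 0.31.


E1 = Ef*Vf + Em*(1-Vf) = 119.25
alpha_1 = (alpha_f*Ef*Vf + alpha_m*Em*(1-Vf))/E1 = 1.94 x 10^-6/K

1.94 x 10^-6/K


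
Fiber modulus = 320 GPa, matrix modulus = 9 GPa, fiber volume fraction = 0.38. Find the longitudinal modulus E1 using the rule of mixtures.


E1 = Ef*Vf + Em*(1-Vf) = 320*0.38 + 9*0.62 = 127.18 GPa

127.18 GPa


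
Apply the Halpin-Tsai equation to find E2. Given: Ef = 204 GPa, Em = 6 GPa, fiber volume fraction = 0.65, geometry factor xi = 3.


eta = (Ef/Em - 1)/(Ef/Em + xi) = (34.0 - 1)/(34.0 + 3) = 0.8919
E2 = Em*(1+xi*eta*Vf)/(1-eta*Vf) = 39.11 GPa

39.11 GPa


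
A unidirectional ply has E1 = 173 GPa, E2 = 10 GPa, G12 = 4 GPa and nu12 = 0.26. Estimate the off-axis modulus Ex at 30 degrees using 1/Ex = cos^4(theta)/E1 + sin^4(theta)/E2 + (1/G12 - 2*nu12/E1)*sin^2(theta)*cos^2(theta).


cos^4(30) = 0.5625, sin^4(30) = 0.0625, sin^2(30)*cos^2(30) = 0.1875
1/G12 - 2*nu12/E1 = 1/4 - 2*0.26/173 = 0.246994 GPa^-1
1/Ex = 0.5625/173 + 0.0625/10 + 0.246994*0.1875 = 0.0558129 GPa^-1
Ex = 17.92 GPa

17.92 GPa


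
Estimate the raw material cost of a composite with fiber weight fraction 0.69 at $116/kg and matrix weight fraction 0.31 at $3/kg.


Cost = cost_f*Wf + cost_m*Wm = 116*0.69 + 3*0.31 = $80.97/kg

$80.97/kg


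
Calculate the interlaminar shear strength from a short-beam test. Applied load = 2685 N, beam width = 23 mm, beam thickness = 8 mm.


ILSS = 3F/(4bh) = 3*2685/(4*23*8) = 10.94 MPa

10.94 MPa


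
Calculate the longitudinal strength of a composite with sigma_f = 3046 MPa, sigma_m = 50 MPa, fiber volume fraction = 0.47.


sigma_1 = sigma_f*Vf + sigma_m*(1-Vf) = 3046*0.47 + 50*0.53 = 1458.1 MPa

1458.1 MPa


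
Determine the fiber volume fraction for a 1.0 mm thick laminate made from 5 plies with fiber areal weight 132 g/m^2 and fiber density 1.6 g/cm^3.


Vf = n * FAW / (rho_f * h * 1000) = 5 * 132 / (1.6 * 1.0 * 1000) = 0.4125

0.4125


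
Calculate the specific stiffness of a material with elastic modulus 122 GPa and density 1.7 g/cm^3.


Specific stiffness = E/rho = 122/1.7 = 71.8 GPa/(g/cm^3)

71.8 GPa/(g/cm^3)


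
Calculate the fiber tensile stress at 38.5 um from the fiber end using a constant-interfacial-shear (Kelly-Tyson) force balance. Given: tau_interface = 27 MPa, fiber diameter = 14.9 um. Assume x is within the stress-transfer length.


Force balance: sigma_f * (pi*d^2/4) = tau * (pi*d) * x  ->  sigma_f = 4 * tau * x / d
sigma_f = 4 * 27 * 38.5 / 14.9 = 279.1 MPa

279.1 MPa


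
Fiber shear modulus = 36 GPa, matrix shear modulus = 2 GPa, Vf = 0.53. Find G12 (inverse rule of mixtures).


1/G12 = Vf/Gf + (1-Vf)/Gm = 0.53/36 + 0.47/2
G12 = 4.0 GPa

4.0 GPa


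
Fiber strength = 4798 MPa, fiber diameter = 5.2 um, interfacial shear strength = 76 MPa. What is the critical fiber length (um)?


Lc = sigma_f * d / (2 * tau_i) = 4798 * 5.2 / (2 * 76) = 164.1 um

164.1 um


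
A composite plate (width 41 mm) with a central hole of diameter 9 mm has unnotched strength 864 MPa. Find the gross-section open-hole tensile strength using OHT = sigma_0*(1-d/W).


OHT = sigma_0*(1-d/W) = 864*(1-9/41) = 674.3 MPa

674.3 MPa


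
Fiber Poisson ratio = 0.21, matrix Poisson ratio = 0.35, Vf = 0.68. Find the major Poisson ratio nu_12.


nu_12 = nu_f*Vf + nu_m*(1-Vf) = 0.21*0.68 + 0.35*0.32 = 0.2548

0.2548


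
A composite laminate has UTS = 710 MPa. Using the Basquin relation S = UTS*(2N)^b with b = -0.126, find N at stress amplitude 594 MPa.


N = 0.5 * (S/UTS)^(1/b) = 0.5 * (594/710)^(1/-0.126) = 2.0598 cycles

2.0598 cycles


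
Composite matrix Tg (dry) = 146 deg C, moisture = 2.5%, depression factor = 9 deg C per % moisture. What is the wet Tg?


Tg_wet = Tg_dry - k*moisture = 146 - 9*2.5 = 123.5 deg C

123.5 deg C


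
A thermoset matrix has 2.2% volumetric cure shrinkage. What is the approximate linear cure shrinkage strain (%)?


Linear shrinkage ≈ vol_shrink/3 = 2.2/3 = 0.733%

0.733%


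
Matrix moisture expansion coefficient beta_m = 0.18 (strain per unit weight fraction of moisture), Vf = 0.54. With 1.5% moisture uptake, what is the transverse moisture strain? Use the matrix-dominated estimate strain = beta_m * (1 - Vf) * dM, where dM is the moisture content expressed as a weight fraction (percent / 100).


dM = 1.5/100 = 0.015
strain = beta_m * (1-Vf) * dM = 0.18 * 0.46 * 0.015 = 0.001242

0.001242


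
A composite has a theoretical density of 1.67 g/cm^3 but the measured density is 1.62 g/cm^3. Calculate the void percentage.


Void% = (rho_theo - rho_actual)/rho_theo * 100 = (1.67 - 1.62)/1.67 * 100 = 2.99%

2.99%


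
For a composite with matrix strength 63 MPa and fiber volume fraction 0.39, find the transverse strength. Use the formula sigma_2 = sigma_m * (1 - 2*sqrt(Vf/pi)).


factor = 1 - 2*sqrt(0.39/pi) = 0.2953
sigma_2 = 63 * 0.2953 = 18.61 MPa

18.61 MPa


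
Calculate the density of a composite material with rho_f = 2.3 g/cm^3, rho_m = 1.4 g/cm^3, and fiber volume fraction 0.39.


rho_c = rho_f*Vf + rho_m*(1-Vf) = 2.3*0.39 + 1.4*0.61 = 1.751 g/cm^3

1.751 g/cm^3


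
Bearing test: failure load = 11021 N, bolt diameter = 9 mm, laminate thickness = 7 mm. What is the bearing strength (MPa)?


sigma_br = F/(d*h) = 11021/(9*7) = 174.9 MPa

174.9 MPa


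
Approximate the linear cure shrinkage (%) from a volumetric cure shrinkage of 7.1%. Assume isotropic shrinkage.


Linear shrinkage ≈ vol_shrink/3 = 7.1/3 = 2.367%

2.367%


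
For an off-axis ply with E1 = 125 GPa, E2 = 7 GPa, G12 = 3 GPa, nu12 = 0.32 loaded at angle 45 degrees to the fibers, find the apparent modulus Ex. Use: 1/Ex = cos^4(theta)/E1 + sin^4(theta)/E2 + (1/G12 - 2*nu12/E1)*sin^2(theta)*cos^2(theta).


cos^4(45) = 0.25, sin^4(45) = 0.25, sin^2(45)*cos^2(45) = 0.25
1/G12 - 2*nu12/E1 = 1/3 - 2*0.32/125 = 0.328213 GPa^-1
1/Ex = 0.25/125 + 0.25/7 + 0.328213*0.25 = 0.1197676 GPa^-1
Ex = 8.35 GPa

8.35 GPa


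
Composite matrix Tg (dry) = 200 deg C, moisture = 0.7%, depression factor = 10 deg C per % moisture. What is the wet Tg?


Tg_wet = Tg_dry - k*moisture = 200 - 10*0.7 = 193.0 deg C

193.0 deg C


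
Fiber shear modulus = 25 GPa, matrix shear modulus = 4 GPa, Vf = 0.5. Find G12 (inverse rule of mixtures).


1/G12 = Vf/Gf + (1-Vf)/Gm = 0.5/25 + 0.5/4
G12 = 6.9 GPa

6.9 GPa


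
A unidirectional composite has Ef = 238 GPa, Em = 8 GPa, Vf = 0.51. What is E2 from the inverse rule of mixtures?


1/E2 = Vf/Ef + (1-Vf)/Em = 0.51/238 + 0.49/8
E2 = 15.77 GPa

15.77 GPa


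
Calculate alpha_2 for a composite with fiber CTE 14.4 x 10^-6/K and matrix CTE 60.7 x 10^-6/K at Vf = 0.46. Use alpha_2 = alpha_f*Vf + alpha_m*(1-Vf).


alpha_2 = alpha_f*Vf + alpha_m*(1-Vf) = 14.4*0.46 + 60.7*0.54 = 39.4 x 10^-6/K

39.4 x 10^-6/K


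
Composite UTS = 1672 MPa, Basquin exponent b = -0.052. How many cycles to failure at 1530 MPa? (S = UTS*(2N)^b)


N = 0.5 * (S/UTS)^(1/b) = 0.5 * (1530/1672)^(1/-0.052) = 2.7556 cycles

2.7556 cycles


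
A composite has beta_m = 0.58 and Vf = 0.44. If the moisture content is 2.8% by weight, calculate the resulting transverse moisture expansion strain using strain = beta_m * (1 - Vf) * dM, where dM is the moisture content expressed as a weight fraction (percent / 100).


dM = 2.8/100 = 0.028
strain = beta_m * (1-Vf) * dM = 0.58 * 0.56 * 0.028 = 0.0090944

0.0090944


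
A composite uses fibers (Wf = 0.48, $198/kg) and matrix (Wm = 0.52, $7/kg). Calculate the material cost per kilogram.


Cost = cost_f*Wf + cost_m*Wm = 198*0.48 + 7*0.52 = $98.68/kg

$98.68/kg


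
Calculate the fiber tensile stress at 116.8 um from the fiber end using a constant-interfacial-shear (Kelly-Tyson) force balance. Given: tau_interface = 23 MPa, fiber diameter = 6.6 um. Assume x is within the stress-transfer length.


Force balance: sigma_f * (pi*d^2/4) = tau * (pi*d) * x  ->  sigma_f = 4 * tau * x / d
sigma_f = 4 * 23 * 116.8 / 6.6 = 1628.1 MPa

1628.1 MPa


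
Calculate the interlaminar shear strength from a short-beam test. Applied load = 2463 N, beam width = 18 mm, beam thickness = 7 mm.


ILSS = 3F/(4bh) = 3*2463/(4*18*7) = 14.66 MPa

14.66 MPa


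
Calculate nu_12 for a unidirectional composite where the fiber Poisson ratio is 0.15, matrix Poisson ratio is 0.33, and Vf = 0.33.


nu_12 = nu_f*Vf + nu_m*(1-Vf) = 0.15*0.33 + 0.33*0.67 = 0.2706

0.2706


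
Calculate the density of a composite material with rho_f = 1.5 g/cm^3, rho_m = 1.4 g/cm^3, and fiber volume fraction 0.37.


rho_c = rho_f*Vf + rho_m*(1-Vf) = 1.5*0.37 + 1.4*0.63 = 1.437 g/cm^3

1.437 g/cm^3


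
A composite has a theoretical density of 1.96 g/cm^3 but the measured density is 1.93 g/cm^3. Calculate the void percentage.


Void% = (rho_theo - rho_actual)/rho_theo * 100 = (1.96 - 1.93)/1.96 * 100 = 1.53%

1.53%


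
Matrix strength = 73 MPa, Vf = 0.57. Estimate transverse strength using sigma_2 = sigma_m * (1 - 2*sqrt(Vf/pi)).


factor = 1 - 2*sqrt(0.57/pi) = 0.1481
sigma_2 = 73 * 0.1481 = 10.81 MPa

10.81 MPa


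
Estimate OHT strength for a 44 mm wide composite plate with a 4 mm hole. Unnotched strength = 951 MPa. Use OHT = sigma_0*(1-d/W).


OHT = sigma_0*(1-d/W) = 951*(1-4/44) = 864.5 MPa

864.5 MPa


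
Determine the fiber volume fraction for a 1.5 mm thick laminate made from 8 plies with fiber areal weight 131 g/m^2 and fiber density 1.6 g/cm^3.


Vf = n * FAW / (rho_f * h * 1000) = 8 * 131 / (1.6 * 1.5 * 1000) = 0.4367

0.4367


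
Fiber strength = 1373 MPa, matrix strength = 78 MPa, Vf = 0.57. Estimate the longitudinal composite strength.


sigma_1 = sigma_f*Vf + sigma_m*(1-Vf) = 1373*0.57 + 78*0.43 = 816.2 MPa

816.2 MPa


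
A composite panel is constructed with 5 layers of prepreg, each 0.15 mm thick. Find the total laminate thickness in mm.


h = n * t_ply = 5 * 0.15 = 0.75 mm

0.75 mm


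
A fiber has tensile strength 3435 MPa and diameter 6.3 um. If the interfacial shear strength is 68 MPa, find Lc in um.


Lc = sigma_f * d / (2 * tau_i) = 3435 * 6.3 / (2 * 68) = 159.1 um

159.1 um


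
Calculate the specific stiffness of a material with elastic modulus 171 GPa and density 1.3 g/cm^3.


Specific stiffness = E/rho = 171/1.3 = 131.5 GPa/(g/cm^3)

131.5 GPa/(g/cm^3)


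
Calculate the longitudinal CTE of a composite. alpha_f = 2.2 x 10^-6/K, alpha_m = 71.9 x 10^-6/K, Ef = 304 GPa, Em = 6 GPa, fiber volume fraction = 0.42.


E1 = Ef*Vf + Em*(1-Vf) = 131.16
alpha_1 = (alpha_f*Ef*Vf + alpha_m*Em*(1-Vf))/E1 = 4.05 x 10^-6/K

4.05 x 10^-6/K


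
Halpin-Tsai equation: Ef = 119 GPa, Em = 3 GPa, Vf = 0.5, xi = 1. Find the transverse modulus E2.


eta = (Ef/Em - 1)/(Ef/Em + xi) = (39.6667 - 1)/(39.6667 + 1) = 0.9508
E2 = Em*(1+xi*eta*Vf)/(1-eta*Vf) = 8.44 GPa

8.44 GPa


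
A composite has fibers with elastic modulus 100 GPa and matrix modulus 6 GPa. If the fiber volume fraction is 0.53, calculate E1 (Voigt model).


E1 = Ef*Vf + Em*(1-Vf) = 100*0.53 + 6*0.47 = 55.82 GPa

55.82 GPa


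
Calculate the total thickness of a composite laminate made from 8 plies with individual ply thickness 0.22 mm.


h = n * t_ply = 8 * 0.22 = 1.76 mm

1.76 mm


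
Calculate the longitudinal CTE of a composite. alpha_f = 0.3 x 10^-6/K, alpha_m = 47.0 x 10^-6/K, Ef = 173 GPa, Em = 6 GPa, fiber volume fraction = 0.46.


E1 = Ef*Vf + Em*(1-Vf) = 82.82
alpha_1 = (alpha_f*Ef*Vf + alpha_m*Em*(1-Vf))/E1 = 2.13 x 10^-6/K

2.13 x 10^-6/K


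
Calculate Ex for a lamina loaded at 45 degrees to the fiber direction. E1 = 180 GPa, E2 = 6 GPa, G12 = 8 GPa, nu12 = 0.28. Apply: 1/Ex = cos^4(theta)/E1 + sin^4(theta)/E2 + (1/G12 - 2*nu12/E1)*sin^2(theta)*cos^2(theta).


cos^4(45) = 0.25, sin^4(45) = 0.25, sin^2(45)*cos^2(45) = 0.25
1/G12 - 2*nu12/E1 = 1/8 - 2*0.28/180 = 0.121889 GPa^-1
1/Ex = 0.25/180 + 0.25/6 + 0.121889*0.25 = 0.0735278 GPa^-1
Ex = 13.6 GPa

13.6 GPa


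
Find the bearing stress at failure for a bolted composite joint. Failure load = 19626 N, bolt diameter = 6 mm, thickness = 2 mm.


sigma_br = F/(d*h) = 19626/(6*2) = 1635.5 MPa

1635.5 MPa


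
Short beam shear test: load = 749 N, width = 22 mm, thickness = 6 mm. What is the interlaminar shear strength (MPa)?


ILSS = 3F/(4bh) = 3*749/(4*22*6) = 4.26 MPa

4.26 MPa


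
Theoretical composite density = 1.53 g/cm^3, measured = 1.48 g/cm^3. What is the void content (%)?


Void% = (rho_theo - rho_actual)/rho_theo * 100 = (1.53 - 1.48)/1.53 * 100 = 3.27%

3.27%


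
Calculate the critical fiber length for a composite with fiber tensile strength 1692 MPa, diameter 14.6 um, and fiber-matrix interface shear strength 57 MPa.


Lc = sigma_f * d / (2 * tau_i) = 1692 * 14.6 / (2 * 57) = 216.7 um

216.7 um


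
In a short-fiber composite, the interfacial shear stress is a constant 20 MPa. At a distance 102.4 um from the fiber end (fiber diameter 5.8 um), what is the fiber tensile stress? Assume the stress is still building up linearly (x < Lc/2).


Force balance: sigma_f * (pi*d^2/4) = tau * (pi*d) * x  ->  sigma_f = 4 * tau * x / d
sigma_f = 4 * 20 * 102.4 / 5.8 = 1412.4 MPa

1412.4 MPa


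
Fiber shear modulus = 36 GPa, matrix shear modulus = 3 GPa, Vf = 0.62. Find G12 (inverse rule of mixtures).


1/G12 = Vf/Gf + (1-Vf)/Gm = 0.62/36 + 0.38/3
G12 = 6.95 GPa

6.95 GPa


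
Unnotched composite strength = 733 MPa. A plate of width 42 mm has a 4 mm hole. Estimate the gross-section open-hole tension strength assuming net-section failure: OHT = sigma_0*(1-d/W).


OHT = sigma_0*(1-d/W) = 733*(1-4/42) = 663.2 MPa

663.2 MPa


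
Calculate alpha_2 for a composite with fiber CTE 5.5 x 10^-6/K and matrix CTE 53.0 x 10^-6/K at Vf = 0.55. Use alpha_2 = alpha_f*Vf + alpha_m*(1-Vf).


alpha_2 = alpha_f*Vf + alpha_m*(1-Vf) = 5.5*0.55 + 53.0*0.45 = 26.9 x 10^-6/K

26.9 x 10^-6/K


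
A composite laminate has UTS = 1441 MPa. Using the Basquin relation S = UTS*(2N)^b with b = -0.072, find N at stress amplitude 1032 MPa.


N = 0.5 * (S/UTS)^(1/b) = 0.5 * (1032/1441)^(1/-0.072) = 51.5989 cycles

51.5989 cycles


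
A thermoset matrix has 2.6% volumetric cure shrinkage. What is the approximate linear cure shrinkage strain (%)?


Linear shrinkage ≈ vol_shrink/3 = 2.6/3 = 0.867%

0.867%


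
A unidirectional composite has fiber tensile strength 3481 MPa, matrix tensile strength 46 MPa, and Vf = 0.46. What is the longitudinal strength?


sigma_1 = sigma_f*Vf + sigma_m*(1-Vf) = 3481*0.46 + 46*0.54 = 1626.1 MPa

1626.1 MPa


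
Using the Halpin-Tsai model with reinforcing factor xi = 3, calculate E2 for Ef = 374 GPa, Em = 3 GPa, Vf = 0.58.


eta = (Ef/Em - 1)/(Ef/Em + xi) = (124.6667 - 1)/(124.6667 + 3) = 0.9687
E2 = Em*(1+xi*eta*Vf)/(1-eta*Vf) = 18.39 GPa

18.39 GPa


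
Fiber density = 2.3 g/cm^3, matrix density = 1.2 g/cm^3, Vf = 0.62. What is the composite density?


rho_c = rho_f*Vf + rho_m*(1-Vf) = 2.3*0.62 + 1.2*0.38 = 1.882 g/cm^3

1.882 g/cm^3


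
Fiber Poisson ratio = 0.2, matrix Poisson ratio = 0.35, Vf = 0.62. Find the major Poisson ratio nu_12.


nu_12 = nu_f*Vf + nu_m*(1-Vf) = 0.2*0.62 + 0.35*0.38 = 0.257

0.257


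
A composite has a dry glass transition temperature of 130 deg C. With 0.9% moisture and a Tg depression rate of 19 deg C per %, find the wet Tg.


Tg_wet = Tg_dry - k*moisture = 130 - 19*0.9 = 112.9 deg C

112.9 deg C


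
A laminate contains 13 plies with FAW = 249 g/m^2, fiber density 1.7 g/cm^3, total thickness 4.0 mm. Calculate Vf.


Vf = n * FAW / (rho_f * h * 1000) = 13 * 249 / (1.7 * 4.0 * 1000) = 0.476

0.476


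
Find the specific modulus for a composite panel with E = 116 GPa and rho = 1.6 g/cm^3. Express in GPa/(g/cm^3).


Specific stiffness = E/rho = 116/1.6 = 72.5 GPa/(g/cm^3)

72.5 GPa/(g/cm^3)


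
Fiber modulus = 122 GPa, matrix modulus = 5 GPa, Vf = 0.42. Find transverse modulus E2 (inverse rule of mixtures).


1/E2 = Vf/Ef + (1-Vf)/Em = 0.42/122 + 0.58/5
E2 = 8.37 GPa

8.37 GPa


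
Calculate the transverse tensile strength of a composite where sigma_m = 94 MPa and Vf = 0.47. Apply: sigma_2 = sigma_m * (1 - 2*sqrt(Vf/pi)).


factor = 1 - 2*sqrt(0.47/pi) = 0.2264
sigma_2 = 94 * 0.2264 = 21.28 MPa

21.28 MPa


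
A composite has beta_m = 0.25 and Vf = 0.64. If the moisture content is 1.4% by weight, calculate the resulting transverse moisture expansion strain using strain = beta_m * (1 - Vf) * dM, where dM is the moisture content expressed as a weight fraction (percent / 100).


dM = 1.4/100 = 0.014
strain = beta_m * (1-Vf) * dM = 0.25 * 0.36 * 0.014 = 0.00126

0.00126


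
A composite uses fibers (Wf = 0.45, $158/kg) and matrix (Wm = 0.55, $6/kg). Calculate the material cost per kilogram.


Cost = cost_f*Wf + cost_m*Wm = 158*0.45 + 6*0.55 = $74.4/kg

$74.4/kg


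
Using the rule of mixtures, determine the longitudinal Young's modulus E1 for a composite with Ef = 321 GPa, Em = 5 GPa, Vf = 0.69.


E1 = Ef*Vf + Em*(1-Vf) = 321*0.69 + 5*0.31 = 223.04 GPa

223.04 GPa
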